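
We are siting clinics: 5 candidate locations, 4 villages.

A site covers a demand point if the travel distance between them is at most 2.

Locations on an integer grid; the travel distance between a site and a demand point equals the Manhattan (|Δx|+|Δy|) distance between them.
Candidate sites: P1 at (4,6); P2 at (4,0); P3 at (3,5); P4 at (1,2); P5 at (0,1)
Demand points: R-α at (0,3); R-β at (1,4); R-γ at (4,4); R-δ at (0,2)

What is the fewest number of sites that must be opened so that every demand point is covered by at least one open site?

2

Coverage sets (demand points within 2 of each site):
  P1: {R-γ}
  P2: {}
  P3: {R-γ}
  P4: {R-α, R-β, R-δ}
  P5: {R-α, R-δ}
No single site covers all 4 demand points.
But {P1, P4} covers everything, so the minimum is 2.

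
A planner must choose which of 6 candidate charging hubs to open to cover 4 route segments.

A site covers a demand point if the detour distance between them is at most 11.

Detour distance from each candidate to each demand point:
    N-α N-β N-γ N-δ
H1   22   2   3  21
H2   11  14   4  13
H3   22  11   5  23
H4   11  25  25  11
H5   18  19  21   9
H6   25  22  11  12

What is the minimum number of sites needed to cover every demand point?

Coverage sets (demand points within 11 of each site):
  H1: {N-β, N-γ}
  H2: {N-α, N-γ}
  H3: {N-β, N-γ}
  H4: {N-α, N-δ}
  H5: {N-δ}
  H6: {N-γ}
No single site covers all 4 demand points.
But {H1, H4} covers everything, so the minimum is 2.

2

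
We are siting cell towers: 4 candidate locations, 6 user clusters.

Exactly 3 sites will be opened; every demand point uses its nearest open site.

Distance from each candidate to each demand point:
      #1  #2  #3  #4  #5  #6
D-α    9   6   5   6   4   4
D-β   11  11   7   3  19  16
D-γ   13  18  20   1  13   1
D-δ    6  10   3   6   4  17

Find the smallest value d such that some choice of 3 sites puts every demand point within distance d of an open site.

6

Open {D-α, D-β, D-δ}.
  Farthest demand point is #1 at distance 6 (to D-δ); all others are ≤ 6.
With {D-α, D-γ, D-δ} the worst case is 6.
With {D-α, D-β, D-γ} the worst case is 9.
No size-3 selection achieves below 6.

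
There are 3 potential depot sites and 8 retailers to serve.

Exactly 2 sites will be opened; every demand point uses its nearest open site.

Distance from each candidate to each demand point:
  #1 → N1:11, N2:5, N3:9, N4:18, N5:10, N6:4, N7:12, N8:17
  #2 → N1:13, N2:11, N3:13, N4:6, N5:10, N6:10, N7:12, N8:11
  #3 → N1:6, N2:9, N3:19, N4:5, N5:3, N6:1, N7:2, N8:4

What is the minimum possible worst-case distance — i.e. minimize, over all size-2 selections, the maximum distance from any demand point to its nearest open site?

9

Open {#1, #3}.
  Farthest demand point is N3 at distance 9 (to #1); all others are ≤ 9.
With {#1, #2} the worst case is 12.
With {#2, #3} the worst case is 13.
No size-2 selection achieves below 9.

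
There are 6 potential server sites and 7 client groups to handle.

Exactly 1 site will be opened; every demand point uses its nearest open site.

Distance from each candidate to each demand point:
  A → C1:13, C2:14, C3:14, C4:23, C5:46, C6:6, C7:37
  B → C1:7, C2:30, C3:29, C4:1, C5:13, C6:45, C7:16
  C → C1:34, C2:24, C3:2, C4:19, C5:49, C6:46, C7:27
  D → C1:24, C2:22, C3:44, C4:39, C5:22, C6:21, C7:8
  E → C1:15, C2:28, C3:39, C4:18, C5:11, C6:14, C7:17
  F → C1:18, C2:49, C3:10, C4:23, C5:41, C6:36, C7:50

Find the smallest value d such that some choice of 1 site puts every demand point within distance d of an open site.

Open {E}.
  Farthest demand point is C3 at distance 39 (to E); all others are ≤ 39.
With {D} the worst case is 44.
With {B} the worst case is 45.
No size-1 selection achieves below 39.

39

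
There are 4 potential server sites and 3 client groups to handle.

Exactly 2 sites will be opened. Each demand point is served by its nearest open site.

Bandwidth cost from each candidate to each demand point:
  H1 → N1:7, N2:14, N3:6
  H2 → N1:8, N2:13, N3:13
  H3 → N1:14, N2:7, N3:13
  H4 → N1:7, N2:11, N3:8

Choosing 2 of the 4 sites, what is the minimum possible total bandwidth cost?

Open {H1, H3}.
  N1→H1 7, N2→H3 7, N3→H1 6  ⇒ total 20.
Compare {H3, H4}: total 22.
Compare {H1, H4}: total 24.
No size-2 selection does better; minimum is 20.

20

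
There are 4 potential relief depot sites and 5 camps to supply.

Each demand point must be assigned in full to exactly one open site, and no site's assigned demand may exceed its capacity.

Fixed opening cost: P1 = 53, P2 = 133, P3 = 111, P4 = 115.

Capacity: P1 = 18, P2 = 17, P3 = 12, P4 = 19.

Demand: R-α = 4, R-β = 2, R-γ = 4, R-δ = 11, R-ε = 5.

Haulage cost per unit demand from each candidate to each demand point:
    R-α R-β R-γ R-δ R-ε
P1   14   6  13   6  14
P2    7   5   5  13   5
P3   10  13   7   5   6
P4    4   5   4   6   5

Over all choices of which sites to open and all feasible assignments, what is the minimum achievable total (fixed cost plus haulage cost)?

Open {P1, P4}; cheapest assignment that respects the capacities:
  P1 (cap 18, load 11): R-δ — cost 11×6 = 66
  P4 (cap 19, load 15): R-α, R-β, R-γ, R-ε — cost 4×4 + 2×5 + 4×4 + 5×5 = 67
  Shipping 133, fixed 168 → total 301.
  Any other capacity-feasible assignment to {P1, P4} ships for at least 133.
Compare {P1, P2}: its best feasible assignment gives total 335.
Compare {P3, P4}: its best feasible assignment gives total 348.
Every other set of open sites that can feasibly serve all demand totals ≥ 335 even under its best assignment. Minimum: 301.

301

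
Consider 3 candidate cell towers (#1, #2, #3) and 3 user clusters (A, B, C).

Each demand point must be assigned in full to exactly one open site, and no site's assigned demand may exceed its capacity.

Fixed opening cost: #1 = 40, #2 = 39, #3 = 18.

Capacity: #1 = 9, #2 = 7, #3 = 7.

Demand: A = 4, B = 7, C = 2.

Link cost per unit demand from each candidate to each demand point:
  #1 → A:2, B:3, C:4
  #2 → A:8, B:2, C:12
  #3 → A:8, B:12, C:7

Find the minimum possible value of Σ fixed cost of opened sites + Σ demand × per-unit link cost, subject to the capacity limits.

Open {#1, #2}; cheapest assignment that respects the capacities:
  #1 (cap 9, load 6): A, C — cost 4×2 + 2×4 = 16
  #2 (cap 7, load 7): B — cost 7×2 = 14
  Shipping 30, fixed 79 → total 109.
  Any other capacity-feasible assignment to {#1, #2} ships for at least 30.
Compare {#2, #3}: its best feasible assignment gives total 117.
Compare {#1, #3}: its best feasible assignment gives total 119.
Every other set of open sites that can feasibly serve all demand totals ≥ 117 even under its best assignment. Minimum: 109.

109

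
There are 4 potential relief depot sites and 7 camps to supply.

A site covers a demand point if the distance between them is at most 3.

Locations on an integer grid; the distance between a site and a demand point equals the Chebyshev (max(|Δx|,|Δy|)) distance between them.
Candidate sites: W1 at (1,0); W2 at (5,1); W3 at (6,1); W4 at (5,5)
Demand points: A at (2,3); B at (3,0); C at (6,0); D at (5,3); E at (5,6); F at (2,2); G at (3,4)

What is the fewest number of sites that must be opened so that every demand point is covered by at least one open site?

Coverage sets (demand points within 3 of each site):
  W1: {A, B, F}
  W2: {A, B, C, D, F, G}
  W3: {B, C, D, G}
  W4: {A, D, E, F, G}
No single site covers all 7 demand points.
But {W2, W4} covers everything, so the minimum is 2.

2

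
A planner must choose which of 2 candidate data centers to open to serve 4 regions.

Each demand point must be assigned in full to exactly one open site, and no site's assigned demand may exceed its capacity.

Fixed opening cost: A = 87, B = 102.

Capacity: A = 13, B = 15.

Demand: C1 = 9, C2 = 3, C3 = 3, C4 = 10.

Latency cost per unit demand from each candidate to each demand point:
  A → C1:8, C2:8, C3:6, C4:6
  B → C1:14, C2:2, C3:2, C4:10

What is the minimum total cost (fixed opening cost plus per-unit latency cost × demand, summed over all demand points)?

Open {A, B}; cheapest assignment that respects the capacities:
  A (cap 13, load 12): C1, C3 — cost 9×8 + 3×6 = 90
  B (cap 15, load 13): C2, C4 — cost 3×2 + 10×10 = 106
  Shipping 196, fixed 189 → total 385.
  Any other capacity-feasible assignment to {A, B} ships for at least 196.
Total demand is 25 and no other set of sites has combined capacity ≥ 25, so {A, B} is the only feasible choice of open sites. Minimum: 385.

385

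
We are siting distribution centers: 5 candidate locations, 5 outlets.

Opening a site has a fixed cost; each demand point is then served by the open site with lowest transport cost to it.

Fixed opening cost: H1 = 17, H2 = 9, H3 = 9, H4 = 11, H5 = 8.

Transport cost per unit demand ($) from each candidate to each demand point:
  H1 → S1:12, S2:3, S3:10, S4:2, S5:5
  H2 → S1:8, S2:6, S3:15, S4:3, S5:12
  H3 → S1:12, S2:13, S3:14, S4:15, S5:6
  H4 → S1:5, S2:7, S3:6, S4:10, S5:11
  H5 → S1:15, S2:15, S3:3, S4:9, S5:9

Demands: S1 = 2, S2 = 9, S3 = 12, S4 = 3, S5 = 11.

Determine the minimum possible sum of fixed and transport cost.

170

Open {H1, H4, H5}: assign each demand point to its cheapest open site.
  S1→H4 2×5=10, S2→H1 9×3=27, S3→H5 12×3=36, S4→H1 3×2=6, S5→H1 11×5=55
  transport cost 134, fixed 36 → total 170.
Compare {H1, H5}: transport cost 148 + fixed 25 = 173.
Compare {H1, H2, H5}: transport cost 140 + fixed 34 = 174.
Compare {H1, H2, H4, H5}: transport cost 134 + fixed 45 = 179.
All other subsets cost ≥ 173. Minimum total cost: 170.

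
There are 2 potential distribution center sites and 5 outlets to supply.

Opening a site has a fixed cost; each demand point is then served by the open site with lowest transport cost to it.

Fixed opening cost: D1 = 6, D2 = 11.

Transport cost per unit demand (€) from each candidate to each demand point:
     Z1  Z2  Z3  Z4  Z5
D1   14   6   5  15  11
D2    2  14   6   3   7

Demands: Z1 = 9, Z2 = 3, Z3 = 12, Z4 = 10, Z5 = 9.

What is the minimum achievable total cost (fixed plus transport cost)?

Open {D1, D2}: assign each demand point to its cheapest open site.
  Z1→D2 9×2=18, Z2→D1 3×6=18, Z3→D1 12×5=60, Z4→D2 10×3=30, Z5→D2 9×7=63
  transport cost 189, fixed 17 → total 206.
Compare {D2}: transport cost 225 + fixed 11 = 236.
Compare {D1}: transport cost 453 + fixed 6 = 459.

206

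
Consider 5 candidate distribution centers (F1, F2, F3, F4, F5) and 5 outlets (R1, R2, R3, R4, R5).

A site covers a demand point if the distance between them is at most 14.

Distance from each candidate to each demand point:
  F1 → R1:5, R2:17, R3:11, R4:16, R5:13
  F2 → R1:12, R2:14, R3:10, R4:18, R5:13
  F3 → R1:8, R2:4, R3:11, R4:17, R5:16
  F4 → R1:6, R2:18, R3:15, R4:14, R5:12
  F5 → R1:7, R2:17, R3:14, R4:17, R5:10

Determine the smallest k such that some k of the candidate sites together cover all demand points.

Coverage sets (demand points within 14 of each site):
  F1: {R1, R3, R5}
  F2: {R1, R2, R3, R5}
  F3: {R1, R2, R3}
  F4: {R1, R4, R5}
  F5: {R1, R3, R5}
No single site covers all 5 demand points.
But {F2, F4} covers everything, so the minimum is 2.

2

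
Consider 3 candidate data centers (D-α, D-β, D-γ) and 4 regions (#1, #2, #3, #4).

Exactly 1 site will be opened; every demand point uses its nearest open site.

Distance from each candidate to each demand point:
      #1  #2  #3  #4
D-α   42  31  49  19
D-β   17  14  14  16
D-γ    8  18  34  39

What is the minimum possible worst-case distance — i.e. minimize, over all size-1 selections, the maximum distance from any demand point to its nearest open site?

17

Open {D-β}.
  Farthest demand point is #1 at distance 17 (to D-β); all others are ≤ 17.
With {D-γ} the worst case is 39.
With {D-α} the worst case is 49.
No size-1 selection achieves below 17.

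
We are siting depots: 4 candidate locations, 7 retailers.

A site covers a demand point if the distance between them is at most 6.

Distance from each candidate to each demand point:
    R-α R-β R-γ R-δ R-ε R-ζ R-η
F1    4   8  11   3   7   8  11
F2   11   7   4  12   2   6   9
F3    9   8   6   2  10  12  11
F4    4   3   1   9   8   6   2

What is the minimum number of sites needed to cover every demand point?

Coverage sets (demand points within 6 of each site):
  F1: {R-α, R-δ}
  F2: {R-γ, R-ε, R-ζ}
  F3: {R-γ, R-δ}
  F4: {R-α, R-β, R-γ, R-ζ, R-η}
No 2 sites suffice: every size-2 union leaves at least one demand point uncovered.
But {F1, F2, F4} covers everything, so the minimum is 3.

3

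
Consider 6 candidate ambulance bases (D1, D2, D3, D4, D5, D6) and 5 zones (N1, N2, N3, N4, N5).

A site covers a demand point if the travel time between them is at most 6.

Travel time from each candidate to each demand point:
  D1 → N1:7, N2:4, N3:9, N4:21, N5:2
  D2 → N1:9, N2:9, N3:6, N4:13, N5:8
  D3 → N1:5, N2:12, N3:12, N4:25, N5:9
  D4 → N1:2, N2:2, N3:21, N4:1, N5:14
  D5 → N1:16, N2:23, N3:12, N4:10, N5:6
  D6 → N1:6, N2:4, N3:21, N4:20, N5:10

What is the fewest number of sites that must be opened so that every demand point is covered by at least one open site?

Coverage sets (demand points within 6 of each site):
  D1: {N2, N5}
  D2: {N3}
  D3: {N1}
  D4: {N1, N2, N4}
  D5: {N5}
  D6: {N1, N2}
No 2 sites suffice: every size-2 union leaves at least one demand point uncovered.
But {D1, D2, D4} covers everything, so the minimum is 3.

3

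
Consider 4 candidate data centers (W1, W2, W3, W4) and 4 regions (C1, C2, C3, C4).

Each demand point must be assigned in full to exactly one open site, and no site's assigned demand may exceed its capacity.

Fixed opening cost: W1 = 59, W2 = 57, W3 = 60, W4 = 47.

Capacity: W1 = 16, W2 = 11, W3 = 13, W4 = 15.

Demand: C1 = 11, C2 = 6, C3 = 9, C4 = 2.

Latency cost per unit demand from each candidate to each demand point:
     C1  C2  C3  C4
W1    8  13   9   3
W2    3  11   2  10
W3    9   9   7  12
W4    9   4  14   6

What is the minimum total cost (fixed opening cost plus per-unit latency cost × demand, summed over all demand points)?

296

Open {W2, W3, W4}; cheapest assignment that respects the capacities:
  W2 (cap 11, load 11): C1 — cost 11×3 = 33
  W3 (cap 13, load 9): C3 — cost 9×7 = 63
  W4 (cap 15, load 8): C2, C4 — cost 6×4 + 2×6 = 36
  Shipping 132, fixed 164 → total 296.
  Any other capacity-feasible assignment to {W2, W3, W4} ships for at least 132.
Compare {W1, W2, W4}: its best feasible assignment gives total 299.
Compare {W1, W2, W3}: its best feasible assignment gives total 342.
Every other set of open sites that can feasibly serve all demand totals ≥ 299 even under its best assignment. Minimum: 296.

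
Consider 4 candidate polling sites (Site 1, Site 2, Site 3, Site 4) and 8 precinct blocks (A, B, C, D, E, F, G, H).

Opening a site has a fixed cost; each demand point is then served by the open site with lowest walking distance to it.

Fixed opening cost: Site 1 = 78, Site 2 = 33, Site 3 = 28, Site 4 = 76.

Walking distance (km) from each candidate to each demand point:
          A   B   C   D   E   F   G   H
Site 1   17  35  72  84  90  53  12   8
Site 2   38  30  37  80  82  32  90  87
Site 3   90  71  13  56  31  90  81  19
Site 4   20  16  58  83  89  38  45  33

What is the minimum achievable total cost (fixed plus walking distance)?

Open {Site 1, Site 3}: assign each demand point to its cheapest open site.
  A→Site 1 17, B→Site 1 35, C→Site 3 13, D→Site 3 56, E→Site 3 31, F→Site 1 53, G→Site 1 12, H→Site 1 8
  walking distance 225, fixed 106 → total 331.
Compare {Site 1, Site 2, Site 3}: walking distance 199 + fixed 139 = 338.
Compare {Site 3, Site 4}: walking distance 238 + fixed 104 = 342.
Compare {Site 2, Site 3}: walking distance 300 + fixed 61 = 361.
All other subsets cost ≥ 338. Minimum total cost: 331.

331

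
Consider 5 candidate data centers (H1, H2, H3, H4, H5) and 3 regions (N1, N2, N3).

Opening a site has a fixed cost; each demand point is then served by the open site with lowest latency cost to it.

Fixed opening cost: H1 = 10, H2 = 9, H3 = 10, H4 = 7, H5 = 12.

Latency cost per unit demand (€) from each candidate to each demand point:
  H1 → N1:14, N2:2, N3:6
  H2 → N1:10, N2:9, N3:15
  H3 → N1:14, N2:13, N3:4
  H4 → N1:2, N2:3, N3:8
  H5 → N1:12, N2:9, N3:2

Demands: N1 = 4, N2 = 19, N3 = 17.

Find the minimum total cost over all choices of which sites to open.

Open {H1, H4, H5}: assign each demand point to its cheapest open site.
  N1→H4 4×2=8, N2→H1 19×2=38, N3→H5 17×2=34
  latency cost 80, fixed 29 → total 109.
Compare {H4, H5}: latency cost 99 + fixed 19 = 118.
Compare {H1, H2, H4, H5}: latency cost 80 + fixed 38 = 118.
Compare {H1, H3, H4, H5}: latency cost 80 + fixed 39 = 119.
All other subsets cost ≥ 118. Minimum total cost: 109.

109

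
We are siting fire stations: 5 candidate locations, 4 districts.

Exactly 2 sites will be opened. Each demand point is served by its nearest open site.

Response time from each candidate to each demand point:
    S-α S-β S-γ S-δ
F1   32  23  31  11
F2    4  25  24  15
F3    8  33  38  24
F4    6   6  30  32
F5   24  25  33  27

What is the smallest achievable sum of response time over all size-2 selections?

Open {F2, F4}.
  S-α→F2 4, S-β→F4 6, S-γ→F2 24, S-δ→F2 15  ⇒ total 49.
Compare {F1, F4}: total 53.
Compare {F1, F2}: total 62.
No size-2 selection does better; minimum is 49.

49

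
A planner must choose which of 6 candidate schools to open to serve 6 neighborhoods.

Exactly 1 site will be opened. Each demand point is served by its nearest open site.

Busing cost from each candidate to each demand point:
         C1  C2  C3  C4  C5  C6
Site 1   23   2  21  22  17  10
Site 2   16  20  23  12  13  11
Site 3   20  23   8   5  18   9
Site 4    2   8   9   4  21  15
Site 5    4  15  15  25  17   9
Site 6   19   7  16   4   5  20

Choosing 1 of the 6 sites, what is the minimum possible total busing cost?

Open {Site 4}.
  C1→Site 4 2, C2→Site 4 8, C3→Site 4 9, C4→Site 4 4, C5→Site 4 21, C6→Site 4 15  ⇒ total 59.
Compare {Site 6}: total 71.
Compare {Site 3}: total 83.
No size-1 selection does better; minimum is 59.

59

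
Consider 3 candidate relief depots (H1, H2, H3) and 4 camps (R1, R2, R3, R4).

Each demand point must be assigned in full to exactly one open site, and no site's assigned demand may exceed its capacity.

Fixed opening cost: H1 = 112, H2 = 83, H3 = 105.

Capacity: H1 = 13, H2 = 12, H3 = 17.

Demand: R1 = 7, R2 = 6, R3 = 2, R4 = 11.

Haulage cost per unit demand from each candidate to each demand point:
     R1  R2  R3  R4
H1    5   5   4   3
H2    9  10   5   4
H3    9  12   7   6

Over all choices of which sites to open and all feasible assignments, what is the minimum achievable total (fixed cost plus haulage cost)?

Open {H1, H3}; cheapest assignment that respects the capacities:
  H1 (cap 13, load 13): R1, R2 — cost 7×5 + 6×5 = 65
  H3 (cap 17, load 13): R3, R4 — cost 2×7 + 11×6 = 80
  Shipping 145, fixed 217 → total 362.
  Any other capacity-feasible assignment to {H1, H3} ships for at least 145.
Compare {H2, H3}: its best feasible assignment gives total 381.
Compare {H1, H2, H3}: its best feasible assignment gives total 423.
Every other set of open sites that can feasibly serve all demand totals ≥ 381 even under its best assignment. Minimum: 362.

362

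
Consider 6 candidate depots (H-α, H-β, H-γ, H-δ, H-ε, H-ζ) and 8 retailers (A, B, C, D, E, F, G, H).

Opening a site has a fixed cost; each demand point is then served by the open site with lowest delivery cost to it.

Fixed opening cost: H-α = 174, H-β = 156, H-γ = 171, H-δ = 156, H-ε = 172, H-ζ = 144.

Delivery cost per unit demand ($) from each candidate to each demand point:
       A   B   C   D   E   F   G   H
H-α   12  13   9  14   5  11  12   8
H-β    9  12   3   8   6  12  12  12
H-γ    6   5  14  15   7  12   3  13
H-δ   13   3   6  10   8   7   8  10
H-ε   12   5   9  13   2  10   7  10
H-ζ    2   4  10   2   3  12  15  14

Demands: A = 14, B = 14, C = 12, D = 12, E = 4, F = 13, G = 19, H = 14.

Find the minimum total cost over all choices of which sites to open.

Open {H-δ, H-ζ}: assign each demand point to its cheapest open site.
  A→H-ζ 14×2=28, B→H-δ 14×3=42, C→H-δ 12×6=72, D→H-ζ 12×2=24, E→H-ζ 4×3=12, F→H-δ 13×7=91, G→H-δ 19×8=152, H→H-δ 14×10=140
  delivery cost 561, fixed 300 → total 861.
Compare {H-γ, H-δ, H-ζ}: delivery cost 466 + fixed 471 = 937.
Compare {H-ε, H-ζ}: delivery cost 627 + fixed 316 = 943.
Compare {H-γ, H-ζ}: delivery cost 635 + fixed 315 = 950.
All other subsets cost ≥ 937. Minimum total cost: 861.

861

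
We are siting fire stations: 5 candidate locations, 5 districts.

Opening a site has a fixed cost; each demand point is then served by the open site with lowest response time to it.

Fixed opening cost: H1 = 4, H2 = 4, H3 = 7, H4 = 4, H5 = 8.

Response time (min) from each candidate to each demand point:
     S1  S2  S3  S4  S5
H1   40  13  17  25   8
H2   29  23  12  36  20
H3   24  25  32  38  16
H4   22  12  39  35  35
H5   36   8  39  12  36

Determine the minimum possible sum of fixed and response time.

82

Open {H1, H2, H4, H5}: assign each demand point to its cheapest open site.
  S1→H4 22, S2→H5 8, S3→H2 12, S4→H5 12, S5→H1 8
  response time 62, fixed 20 → total 82.
Compare {H1, H4, H5}: response time 67 + fixed 16 = 83.
Compare {H1, H2, H5}: response time 69 + fixed 16 = 85.
Compare {H1, H2, H3, H5}: response time 64 + fixed 23 = 87.
All other subsets cost ≥ 83. Minimum total cost: 82.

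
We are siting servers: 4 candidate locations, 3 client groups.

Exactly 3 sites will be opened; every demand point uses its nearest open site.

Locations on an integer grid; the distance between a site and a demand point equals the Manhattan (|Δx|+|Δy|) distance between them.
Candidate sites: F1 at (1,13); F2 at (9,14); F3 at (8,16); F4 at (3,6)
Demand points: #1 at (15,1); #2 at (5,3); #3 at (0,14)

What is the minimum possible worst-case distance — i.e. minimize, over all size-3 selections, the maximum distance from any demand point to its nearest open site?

Open {F1, F2, F4}.
  Farthest demand point is #1 at distance 17 (to F4); all others are ≤ 17.
With {F1, F3, F4} the worst case is 17.
With {F2, F3, F4} the worst case is 17.
No size-3 selection achieves below 17.

17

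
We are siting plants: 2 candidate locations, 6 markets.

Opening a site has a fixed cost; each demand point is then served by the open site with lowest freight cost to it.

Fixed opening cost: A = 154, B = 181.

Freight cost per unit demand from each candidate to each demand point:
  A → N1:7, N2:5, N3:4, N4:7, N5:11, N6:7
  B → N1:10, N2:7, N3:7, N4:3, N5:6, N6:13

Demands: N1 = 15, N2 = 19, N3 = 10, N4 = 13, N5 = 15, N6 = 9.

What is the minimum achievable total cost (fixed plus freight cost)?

Open {A}: assign each demand point to its cheapest open site.
  N1→A 15×7=105, N2→A 19×5=95, N3→A 10×4=40, N4→A 13×7=91, N5→A 15×11=165, N6→A 9×7=63
  freight cost 559, fixed 154 → total 713.
Compare {A, B}: freight cost 432 + fixed 335 = 767.
Compare {B}: freight cost 599 + fixed 181 = 780.

713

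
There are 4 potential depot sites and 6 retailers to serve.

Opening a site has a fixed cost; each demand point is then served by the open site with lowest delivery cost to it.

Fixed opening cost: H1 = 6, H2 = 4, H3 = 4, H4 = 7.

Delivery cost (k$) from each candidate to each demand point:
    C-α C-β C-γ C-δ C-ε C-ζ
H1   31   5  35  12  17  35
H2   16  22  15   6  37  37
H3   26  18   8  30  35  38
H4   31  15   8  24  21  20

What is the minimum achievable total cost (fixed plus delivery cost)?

Open {H1, H2, H4}: assign each demand point to its cheapest open site.
  C-α→H2 16, C-β→H1 5, C-γ→H4 8, C-δ→H2 6, C-ε→H1 17, C-ζ→H4 20
  delivery cost 72, fixed 17 → total 89.
Compare {H1, H2, H3, H4}: delivery cost 72 + fixed 21 = 93.
Compare {H2, H4}: delivery cost 86 + fixed 11 = 97.
Compare {H1, H2, H3}: delivery cost 87 + fixed 14 = 101.
All other subsets cost ≥ 93. Minimum total cost: 89.

89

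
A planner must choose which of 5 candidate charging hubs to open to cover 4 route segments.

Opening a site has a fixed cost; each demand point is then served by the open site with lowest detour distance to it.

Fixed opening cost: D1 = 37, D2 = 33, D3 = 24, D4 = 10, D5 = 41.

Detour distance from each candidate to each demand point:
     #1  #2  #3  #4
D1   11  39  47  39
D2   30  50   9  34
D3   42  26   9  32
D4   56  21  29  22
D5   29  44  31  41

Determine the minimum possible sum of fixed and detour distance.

125

Open {D2, D4}: assign each demand point to its cheapest open site.
  #1→D2 30, #2→D4 21, #3→D2 9, #4→D4 22
  detour distance 82, fixed 43 → total 125.
Compare {D3, D4}: detour distance 94 + fixed 34 = 128.
Compare {D1, D4}: detour distance 83 + fixed 47 = 130.
Compare {D3}: detour distance 109 + fixed 24 = 133.
All other subsets cost ≥ 128. Minimum total cost: 125.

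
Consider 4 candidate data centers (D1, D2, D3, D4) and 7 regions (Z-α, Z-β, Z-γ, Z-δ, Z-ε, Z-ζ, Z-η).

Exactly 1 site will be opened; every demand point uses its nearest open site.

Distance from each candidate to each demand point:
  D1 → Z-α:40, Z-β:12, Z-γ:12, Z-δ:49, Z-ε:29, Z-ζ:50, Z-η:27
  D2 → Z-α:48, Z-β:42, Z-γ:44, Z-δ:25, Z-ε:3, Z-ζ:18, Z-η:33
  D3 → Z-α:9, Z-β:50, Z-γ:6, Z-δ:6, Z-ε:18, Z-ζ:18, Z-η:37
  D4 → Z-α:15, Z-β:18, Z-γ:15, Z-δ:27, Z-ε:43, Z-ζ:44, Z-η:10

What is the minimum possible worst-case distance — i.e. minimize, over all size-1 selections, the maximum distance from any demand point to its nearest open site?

44

Open {D4}.
  Farthest demand point is Z-ζ at distance 44 (to D4); all others are ≤ 44.
With {D2} the worst case is 48.
With {D1} the worst case is 50.
No size-1 selection achieves below 44.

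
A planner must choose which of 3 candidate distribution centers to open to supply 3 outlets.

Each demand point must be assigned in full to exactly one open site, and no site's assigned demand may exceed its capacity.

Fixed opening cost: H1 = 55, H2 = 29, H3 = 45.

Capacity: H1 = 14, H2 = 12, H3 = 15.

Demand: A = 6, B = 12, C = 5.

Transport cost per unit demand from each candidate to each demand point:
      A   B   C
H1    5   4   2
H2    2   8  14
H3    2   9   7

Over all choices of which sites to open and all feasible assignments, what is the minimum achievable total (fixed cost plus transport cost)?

195

Open {H1, H3}; cheapest assignment that respects the capacities:
  H1 (cap 14, load 12): B — cost 12×4 = 48
  H3 (cap 15, load 11): A, C — cost 6×2 + 5×7 = 47
  Shipping 95, fixed 100 → total 195.
  Any other capacity-feasible assignment to {H1, H3} ships for at least 95.
Compare {H1, H2}: its best feasible assignment gives total 214.
Compare {H2, H3}: its best feasible assignment gives total 217.
Every other set of open sites that can feasibly serve all demand totals ≥ 214 even under its best assignment. Minimum: 195.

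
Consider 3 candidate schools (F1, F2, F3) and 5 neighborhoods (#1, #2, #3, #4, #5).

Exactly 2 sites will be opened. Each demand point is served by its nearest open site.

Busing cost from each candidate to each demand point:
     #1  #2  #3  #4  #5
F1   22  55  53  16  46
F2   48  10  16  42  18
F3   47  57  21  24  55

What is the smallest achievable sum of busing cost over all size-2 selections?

Open {F1, F2}.
  #1→F1 22, #2→F2 10, #3→F2 16, #4→F1 16, #5→F2 18  ⇒ total 82.
Compare {F2, F3}: total 115.
Compare {F1, F3}: total 160.

82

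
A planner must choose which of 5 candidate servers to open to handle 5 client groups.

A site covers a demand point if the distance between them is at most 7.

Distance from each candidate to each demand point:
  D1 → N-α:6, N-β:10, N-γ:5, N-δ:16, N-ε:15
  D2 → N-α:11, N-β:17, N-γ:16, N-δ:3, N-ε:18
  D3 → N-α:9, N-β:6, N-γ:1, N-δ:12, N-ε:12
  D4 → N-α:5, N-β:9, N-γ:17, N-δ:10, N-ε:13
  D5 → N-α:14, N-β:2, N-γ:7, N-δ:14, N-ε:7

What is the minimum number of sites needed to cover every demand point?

Coverage sets (demand points within 7 of each site):
  D1: {N-α, N-γ}
  D2: {N-δ}
  D3: {N-β, N-γ}
  D4: {N-α}
  D5: {N-β, N-γ, N-ε}
No 2 sites suffice: every size-2 union leaves at least one demand point uncovered.
But {D1, D2, D5} covers everything, so the minimum is 3.

3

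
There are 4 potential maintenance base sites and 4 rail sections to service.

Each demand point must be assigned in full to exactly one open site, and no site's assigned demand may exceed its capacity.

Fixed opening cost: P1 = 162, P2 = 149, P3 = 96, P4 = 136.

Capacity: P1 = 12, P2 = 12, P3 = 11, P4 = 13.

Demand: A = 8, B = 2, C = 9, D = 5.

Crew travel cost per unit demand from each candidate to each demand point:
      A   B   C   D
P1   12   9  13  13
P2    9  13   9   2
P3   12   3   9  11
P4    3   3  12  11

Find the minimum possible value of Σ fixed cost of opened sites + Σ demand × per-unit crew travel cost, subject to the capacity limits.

Open {P3, P4}; cheapest assignment that respects the capacities:
  P3 (cap 11, load 11): B, C — cost 2×3 + 9×9 = 87
  P4 (cap 13, load 13): A, D — cost 8×3 + 5×11 = 79
  Shipping 166, fixed 232 → total 398.
  Any other capacity-feasible assignment to {P3, P4} ships for at least 166.
Compare {P2, P4}: its best feasible assignment gives total 471.
Compare {P2, P3, P4}: its best feasible assignment gives total 502.
Every other set of open sites that can feasibly serve all demand totals ≥ 471 even under its best assignment. Minimum: 398.

398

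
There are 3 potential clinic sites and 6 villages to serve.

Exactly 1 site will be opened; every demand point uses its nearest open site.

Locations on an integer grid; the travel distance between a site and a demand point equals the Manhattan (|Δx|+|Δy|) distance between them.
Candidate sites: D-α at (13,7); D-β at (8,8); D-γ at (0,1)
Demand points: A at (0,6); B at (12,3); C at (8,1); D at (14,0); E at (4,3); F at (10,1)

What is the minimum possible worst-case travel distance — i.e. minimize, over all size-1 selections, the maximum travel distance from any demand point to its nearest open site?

14

Open {D-α}.
  Farthest demand point is A at travel distance 14 (to D-α); all others are ≤ 14.
With {D-β} the worst case is 14.
With {D-γ} the worst case is 15.
No size-1 selection achieves below 14.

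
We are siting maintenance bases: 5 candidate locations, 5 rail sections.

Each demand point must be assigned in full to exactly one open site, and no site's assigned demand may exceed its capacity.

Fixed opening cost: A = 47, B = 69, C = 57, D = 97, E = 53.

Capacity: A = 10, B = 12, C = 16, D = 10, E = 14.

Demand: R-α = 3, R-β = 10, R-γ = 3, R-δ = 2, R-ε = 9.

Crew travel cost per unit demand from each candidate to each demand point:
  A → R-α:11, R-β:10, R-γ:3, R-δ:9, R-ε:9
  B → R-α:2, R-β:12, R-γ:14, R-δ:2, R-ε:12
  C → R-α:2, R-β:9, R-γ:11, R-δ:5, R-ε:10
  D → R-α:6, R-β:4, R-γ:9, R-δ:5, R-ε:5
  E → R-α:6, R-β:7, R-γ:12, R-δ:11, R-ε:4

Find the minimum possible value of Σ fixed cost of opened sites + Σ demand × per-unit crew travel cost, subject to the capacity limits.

288

Open {C, E}; cheapest assignment that respects the capacities:
  C (cap 16, load 15): R-α, R-β, R-δ — cost 3×2 + 10×9 + 2×5 = 106
  E (cap 14, load 12): R-γ, R-ε — cost 3×12 + 9×4 = 72
  Shipping 178, fixed 110 → total 288.
  Any other capacity-feasible assignment to {C, E} ships for at least 178.
Compare {A, C, E}: its best feasible assignment gives total 308.
Compare {A, D, E}: its best feasible assignment gives total 318.
Every other set of open sites that can feasibly serve all demand totals ≥ 308 even under its best assignment. Minimum: 288.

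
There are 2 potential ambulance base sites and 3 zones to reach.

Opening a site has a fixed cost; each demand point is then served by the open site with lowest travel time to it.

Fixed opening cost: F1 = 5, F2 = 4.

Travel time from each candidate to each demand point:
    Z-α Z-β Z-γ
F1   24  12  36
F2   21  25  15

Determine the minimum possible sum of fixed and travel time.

Open {F1, F2}: assign each demand point to its cheapest open site.
  Z-α→F2 21, Z-β→F1 12, Z-γ→F2 15
  travel time 48, fixed 9 → total 57.
Compare {F2}: travel time 61 + fixed 4 = 65.
Compare {F1}: travel time 72 + fixed 5 = 77.

57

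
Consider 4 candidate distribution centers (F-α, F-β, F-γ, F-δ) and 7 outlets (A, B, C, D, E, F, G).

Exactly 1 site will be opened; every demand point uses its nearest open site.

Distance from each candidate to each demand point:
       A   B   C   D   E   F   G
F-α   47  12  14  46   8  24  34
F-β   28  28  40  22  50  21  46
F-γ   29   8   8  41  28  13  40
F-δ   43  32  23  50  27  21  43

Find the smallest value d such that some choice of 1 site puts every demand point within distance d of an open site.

Open {F-γ}.
  Farthest demand point is D at distance 41 (to F-γ); all others are ≤ 41.
With {F-α} the worst case is 47.
With {F-β} the worst case is 50.
No size-1 selection achieves below 41.

41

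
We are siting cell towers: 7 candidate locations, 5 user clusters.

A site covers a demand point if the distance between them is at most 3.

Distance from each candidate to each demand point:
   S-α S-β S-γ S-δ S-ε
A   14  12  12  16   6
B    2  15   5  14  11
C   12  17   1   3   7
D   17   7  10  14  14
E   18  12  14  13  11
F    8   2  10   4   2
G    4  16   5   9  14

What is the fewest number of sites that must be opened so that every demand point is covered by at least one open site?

Coverage sets (demand points within 3 of each site):
  A: {}
  B: {S-α}
  C: {S-γ, S-δ}
  D: {}
  E: {}
  F: {S-β, S-ε}
  G: {}
No 2 sites suffice: every size-2 union leaves at least one demand point uncovered.
But {B, C, F} covers everything, so the minimum is 3.

3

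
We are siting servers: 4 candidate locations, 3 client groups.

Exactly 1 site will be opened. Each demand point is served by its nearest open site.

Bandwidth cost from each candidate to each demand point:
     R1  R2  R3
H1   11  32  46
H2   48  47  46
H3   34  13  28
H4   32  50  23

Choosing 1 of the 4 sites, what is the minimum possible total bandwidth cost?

Open {H3}.
  R1→H3 34, R2→H3 13, R3→H3 28  ⇒ total 75.
Compare {H1}: total 89.
Compare {H4}: total 105.
No size-1 selection does better; minimum is 75.

75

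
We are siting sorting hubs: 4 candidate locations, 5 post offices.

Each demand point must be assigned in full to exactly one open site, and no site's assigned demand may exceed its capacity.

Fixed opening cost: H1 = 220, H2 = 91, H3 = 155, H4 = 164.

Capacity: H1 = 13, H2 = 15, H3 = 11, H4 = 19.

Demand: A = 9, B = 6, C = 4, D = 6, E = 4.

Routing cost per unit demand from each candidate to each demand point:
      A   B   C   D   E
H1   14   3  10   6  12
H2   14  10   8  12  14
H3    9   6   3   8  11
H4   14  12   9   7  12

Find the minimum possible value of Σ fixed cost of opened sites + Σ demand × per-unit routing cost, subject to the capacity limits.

Open {H2, H4}; cheapest assignment that respects the capacities:
  H2 (cap 15, load 10): B, C — cost 6×10 + 4×8 = 92
  H4 (cap 19, load 19): A, D, E — cost 9×14 + 6×7 + 4×12 = 216
  Shipping 308, fixed 255 → total 563.
  Any other capacity-feasible assignment to {H2, H4} ships for at least 308.
Compare {H3, H4}: its best feasible assignment gives total 583.
Compare {H1, H4}: its best feasible assignment gives total 648.
Every other set of open sites that can feasibly serve all demand totals ≥ 583 even under its best assignment. Minimum: 563.

563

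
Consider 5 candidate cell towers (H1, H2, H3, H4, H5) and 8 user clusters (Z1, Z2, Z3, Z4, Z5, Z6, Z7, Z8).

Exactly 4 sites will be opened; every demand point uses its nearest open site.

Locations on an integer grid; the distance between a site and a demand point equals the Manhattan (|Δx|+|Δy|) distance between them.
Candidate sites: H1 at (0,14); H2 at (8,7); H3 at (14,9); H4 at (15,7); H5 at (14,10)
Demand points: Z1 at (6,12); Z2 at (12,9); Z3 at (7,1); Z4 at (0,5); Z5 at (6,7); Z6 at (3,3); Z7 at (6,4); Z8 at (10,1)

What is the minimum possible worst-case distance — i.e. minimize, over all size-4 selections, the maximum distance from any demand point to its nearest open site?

Open {H1, H2, H3, H4}.
  Farthest demand point is Z4 at distance 9 (to H1); all others are ≤ 9.
With {H1, H2, H3, H5} the worst case is 9.
With {H1, H2, H4, H5} the worst case is 9.
No size-4 selection achieves below 9.

9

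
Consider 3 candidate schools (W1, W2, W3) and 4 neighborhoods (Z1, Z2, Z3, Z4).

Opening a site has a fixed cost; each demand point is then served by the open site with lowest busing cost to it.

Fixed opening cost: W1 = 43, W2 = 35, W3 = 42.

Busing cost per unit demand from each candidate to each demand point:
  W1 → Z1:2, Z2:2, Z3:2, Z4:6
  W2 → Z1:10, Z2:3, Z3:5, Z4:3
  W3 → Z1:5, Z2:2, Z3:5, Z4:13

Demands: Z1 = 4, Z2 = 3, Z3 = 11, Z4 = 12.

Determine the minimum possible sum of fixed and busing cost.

Open {W1, W2}: assign each demand point to its cheapest open site.
  Z1→W1 4×2=8, Z2→W1 3×2=6, Z3→W1 11×2=22, Z4→W2 12×3=36
  busing cost 72, fixed 78 → total 150.
Compare {W1}: busing cost 108 + fixed 43 = 151.
Compare {W2}: busing cost 140 + fixed 35 = 175.
Compare {W1, W2, W3}: busing cost 72 + fixed 120 = 192.
All other subsets cost ≥ 151. Minimum total cost: 150.

150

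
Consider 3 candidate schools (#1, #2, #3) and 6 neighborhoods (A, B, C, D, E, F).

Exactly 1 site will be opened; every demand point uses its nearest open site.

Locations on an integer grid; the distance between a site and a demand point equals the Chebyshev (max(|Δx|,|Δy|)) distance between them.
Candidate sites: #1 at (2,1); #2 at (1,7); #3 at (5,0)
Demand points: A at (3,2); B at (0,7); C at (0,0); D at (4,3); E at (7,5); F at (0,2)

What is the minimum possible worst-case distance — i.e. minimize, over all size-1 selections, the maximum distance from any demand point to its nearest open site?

Open {#1}.
  Farthest demand point is B at distance 6 (to #1); all others are ≤ 6.
With {#2} the worst case is 7.
With {#3} the worst case is 7.
No size-1 selection achieves below 6.

6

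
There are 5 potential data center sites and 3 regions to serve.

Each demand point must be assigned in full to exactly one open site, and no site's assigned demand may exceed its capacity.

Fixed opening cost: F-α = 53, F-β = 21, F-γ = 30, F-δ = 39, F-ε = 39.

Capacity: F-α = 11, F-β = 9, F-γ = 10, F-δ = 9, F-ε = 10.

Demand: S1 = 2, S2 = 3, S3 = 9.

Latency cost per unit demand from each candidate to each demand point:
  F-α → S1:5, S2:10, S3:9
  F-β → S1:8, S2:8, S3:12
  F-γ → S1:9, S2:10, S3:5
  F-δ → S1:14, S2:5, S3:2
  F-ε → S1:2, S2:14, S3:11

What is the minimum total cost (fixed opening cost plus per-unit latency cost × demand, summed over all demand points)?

118

Open {F-β, F-δ}; cheapest assignment that respects the capacities:
  F-β (cap 9, load 5): S1, S2 — cost 2×8 + 3×8 = 40
  F-δ (cap 9, load 9): S3 — cost 9×2 = 18
  Shipping 58, fixed 60 → total 118.
  Any other capacity-feasible assignment to {F-β, F-δ} ships for at least 58.
Compare {F-γ, F-δ}: its best feasible assignment gives total 135.
Compare {F-β, F-γ}: its best feasible assignment gives total 136.
Every other set of open sites that can feasibly serve all demand totals ≥ 135 even under its best assignment. Minimum: 118.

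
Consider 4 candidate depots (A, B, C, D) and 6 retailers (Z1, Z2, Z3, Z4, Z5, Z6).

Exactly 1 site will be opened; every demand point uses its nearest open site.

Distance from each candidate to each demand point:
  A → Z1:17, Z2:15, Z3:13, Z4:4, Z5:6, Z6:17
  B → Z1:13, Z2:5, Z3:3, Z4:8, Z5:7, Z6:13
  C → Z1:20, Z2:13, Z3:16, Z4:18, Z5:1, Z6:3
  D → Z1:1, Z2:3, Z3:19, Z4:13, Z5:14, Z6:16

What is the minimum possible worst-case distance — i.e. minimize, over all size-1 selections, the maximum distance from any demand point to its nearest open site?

Open {B}.
  Farthest demand point is Z1 at distance 13 (to B); all others are ≤ 13.
With {A} the worst case is 17.
With {D} the worst case is 19.
No size-1 selection achieves below 13.

13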